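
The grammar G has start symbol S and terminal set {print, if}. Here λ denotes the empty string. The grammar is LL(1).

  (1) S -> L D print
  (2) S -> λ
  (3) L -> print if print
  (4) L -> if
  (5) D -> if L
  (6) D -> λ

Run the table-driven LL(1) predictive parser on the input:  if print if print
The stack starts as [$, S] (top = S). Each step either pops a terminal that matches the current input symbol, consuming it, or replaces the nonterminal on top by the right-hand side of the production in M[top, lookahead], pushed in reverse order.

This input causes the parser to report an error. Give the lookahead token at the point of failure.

if

step 1: stack=$ S  input=if print if print $  — expand S -> L D print
step 2: stack=$ print D L  input=if print if print $  — expand L -> if
step 3: stack=$ print D if  input=if print if print $  — match if
step 4: stack=$ print D  input=print if print $  — expand D -> λ
step 5: stack=$ print  input=print if print $  — match print
step 6: stack=$  input=if print $  — error: stack empty but input remains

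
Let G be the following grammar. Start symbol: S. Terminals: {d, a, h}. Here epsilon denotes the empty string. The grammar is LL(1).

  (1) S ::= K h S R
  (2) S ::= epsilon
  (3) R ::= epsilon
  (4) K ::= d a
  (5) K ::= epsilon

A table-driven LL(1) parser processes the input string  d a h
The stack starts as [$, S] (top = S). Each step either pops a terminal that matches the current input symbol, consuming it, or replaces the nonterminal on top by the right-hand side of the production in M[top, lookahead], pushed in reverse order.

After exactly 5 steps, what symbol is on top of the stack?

S

     Stack        Input    Action
  1  $ S          d a h $  expand S ::= K h S R
  2  $ R S h K    d a h $  expand K ::= d a
  3  $ R S h a d  d a h $  match d
  4  $ R S h a    a h $    match a
  5  $ R S h      h $      match h
Stack after step 5: $ R S (top = S).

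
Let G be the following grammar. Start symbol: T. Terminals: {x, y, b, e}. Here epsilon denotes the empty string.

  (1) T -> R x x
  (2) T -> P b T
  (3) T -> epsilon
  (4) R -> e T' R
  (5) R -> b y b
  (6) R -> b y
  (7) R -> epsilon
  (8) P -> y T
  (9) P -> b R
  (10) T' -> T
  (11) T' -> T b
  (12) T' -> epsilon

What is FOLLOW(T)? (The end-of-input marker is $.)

FIRST(R): from R->e T' R we get {e}; from R->b y b we get {b}; from R->b y we get {b}; from R->epsilon we get {epsilon}. So FIRST(R) = {epsilon, b, e}.
FIRST(P): from P->y T we get {y}; from P->b R we get {b}. So FIRST(P) = {b, y}.
FIRST(T): from T->R x x we get {b, e, x}; from T->P b T we get {b, y}; from T->epsilon we get {epsilon}. So FIRST(T) = {epsilon, b, e, x, y}.
FIRST(T'): from T'->T we get {epsilon, b, e, x, y}; from T'->T b we get {b, e, x, y}; from T'->epsilon we get {epsilon}. So FIRST(T') = {epsilon, b, e, x, y}.
FOLLOW(T) includes $ since T is the start symbol.
FOLLOW(P): in T->P b T, P is followed by b T with FIRST {b}. Thus FOLLOW(P) = {b}.
FOLLOW(R): in T->R x x, R is followed by x x with FIRST {x}; in R->e T' R, the suffix after R is empty (adds nothing new); in P->b R, the suffix after R is empty, so FOLLOW(R) ⊇ FOLLOW(P) = {b}. Thus FOLLOW(R) = {b, x}.
FOLLOW(T'): in R->e T' R, T' is followed by R with FIRST {epsilon, b, e}; in R->e T' R, the suffix after T' is nullable, so FOLLOW(T') ⊇ FOLLOW(R) = {b, x}. Thus FOLLOW(T') = {b, e, x}.
FOLLOW(T): in T->P b T, the suffix after T is empty (adds nothing new); in P->y T, the suffix after T is empty, so FOLLOW(T) ⊇ FOLLOW(P) = {b}; in T'->T, the suffix after T is empty, so FOLLOW(T) ⊇ FOLLOW(T') = {b, e, x}; in T'->T b, T is followed by b with FIRST {b}. Thus FOLLOW(T) = {$, b, e, x}.

{$, b, e, x}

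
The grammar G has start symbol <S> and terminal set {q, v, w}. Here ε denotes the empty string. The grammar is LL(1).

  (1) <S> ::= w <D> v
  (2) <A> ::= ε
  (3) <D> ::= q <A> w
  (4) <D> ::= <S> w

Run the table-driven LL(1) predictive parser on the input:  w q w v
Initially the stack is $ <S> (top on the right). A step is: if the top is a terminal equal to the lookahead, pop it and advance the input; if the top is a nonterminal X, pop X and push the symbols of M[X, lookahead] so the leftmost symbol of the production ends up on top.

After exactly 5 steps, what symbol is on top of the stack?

w

step 1: stack=$ <S>  input=w q w v $  — expand <S> ::= w <D> v
step 2: stack=$ v <D> w  input=w q w v $  — match w
step 3: stack=$ v <D>  input=q w v $  — expand <D> ::= q <A> w
step 4: stack=$ v w <A> q  input=q w v $  — match q
step 5: stack=$ v w <A>  input=w v $  — expand <A> ::= ε
Stack after step 5: $ v w (top = w).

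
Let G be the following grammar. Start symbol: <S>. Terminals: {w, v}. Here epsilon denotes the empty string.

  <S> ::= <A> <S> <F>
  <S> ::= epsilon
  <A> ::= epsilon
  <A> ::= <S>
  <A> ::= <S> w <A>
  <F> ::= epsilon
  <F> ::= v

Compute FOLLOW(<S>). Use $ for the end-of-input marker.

FIRST(<F>) = {epsilon, v}
FIRST(<S>) = {epsilon, v, w}  (via <A> <S> <F>)
FIRST(<A>) = {epsilon, v, w}  (via <S>, <S> w <A>)
FOLLOW(<S>) includes $ since <S> is the start symbol.
FOLLOW(<S>): in <S>::=<A> <S> <F>, <S> is followed by <F> with FIRST {epsilon, v}; in <S>::=<A> <S> <F>, the suffix after <S> is nullable (adds nothing new); in <A>::=<S>, the suffix after <S> is empty, so FOLLOW(<S>) ⊇ FOLLOW(<A>) = {$, v, w}; in <A>::=<S> w <A>, <S> is followed by w <A> with FIRST {w}. Thus FOLLOW(<S>) = {$, v, w}.
FOLLOW(<A>): in <S>::=<A> <S> <F>, <A> is followed by <S> <F> with FIRST {epsilon, v, w}; in <S>::=<A> <S> <F>, the suffix after <A> is nullable, so FOLLOW(<A>) ⊇ FOLLOW(<S>) = {$, v, w}; in <A>::=<S> w <A>, the suffix after <A> is empty (adds nothing new). Thus FOLLOW(<A>) = {$, v, w}.
FOLLOW(<F>): in <S>::=<A> <S> <F>, the suffix after <F> is empty, so FOLLOW(<F>) ⊇ FOLLOW(<S>) = {$, v, w}. Thus FOLLOW(<F>) = {$, v, w}.

{$, v, w}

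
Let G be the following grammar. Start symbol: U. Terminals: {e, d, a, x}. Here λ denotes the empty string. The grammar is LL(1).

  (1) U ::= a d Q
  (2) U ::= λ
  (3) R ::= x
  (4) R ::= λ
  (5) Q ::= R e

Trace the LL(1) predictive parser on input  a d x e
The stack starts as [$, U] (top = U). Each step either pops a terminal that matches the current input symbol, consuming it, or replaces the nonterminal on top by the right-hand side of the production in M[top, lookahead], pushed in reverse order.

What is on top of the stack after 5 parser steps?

x

     Stack    Input      Action
  1  $ U      a d x e $  expand U ::= a d Q
  2  $ Q d a  a d x e $  match a
  3  $ Q d    d x e $    match d
  4  $ Q      x e $      expand Q ::= R e
  5  $ e R    x e $      expand R ::= x
Stack after step 5: $ e x (top = x).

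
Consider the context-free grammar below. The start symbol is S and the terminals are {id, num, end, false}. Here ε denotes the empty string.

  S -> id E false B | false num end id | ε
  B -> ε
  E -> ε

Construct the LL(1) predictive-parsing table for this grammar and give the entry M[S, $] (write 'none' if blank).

S -> ε

FIRST(S): from S->id E false B we get {id}; from S->false num end id we get {false}; from S->ε we get {ε}. So FIRST(S) = {ε, false, id}.
FIRST(B): from B->ε we get {ε}. So FIRST(B) = {ε}.
FIRST(E): from E->ε we get {ε}. So FIRST(E) = {ε}.
FOLLOW(S) includes $ since S is the start symbol.
FOLLOW(S): S appears on no right-hand side. Thus FOLLOW(S) = {$}.
For S -> id E false B: FIRST(id E false B) = {id}, so it goes in M[S, t] for t ∈ {id}.
For S -> false num end id: FIRST(false num end id) = {false}, so it goes in M[S, t] for t ∈ {false}.
For S -> ε: FIRST(ε) = {ε}, so it goes in M[S, t] for t ∈ {}; since ε ∈ FIRST, also for every t ∈ FOLLOW(S) = {$}.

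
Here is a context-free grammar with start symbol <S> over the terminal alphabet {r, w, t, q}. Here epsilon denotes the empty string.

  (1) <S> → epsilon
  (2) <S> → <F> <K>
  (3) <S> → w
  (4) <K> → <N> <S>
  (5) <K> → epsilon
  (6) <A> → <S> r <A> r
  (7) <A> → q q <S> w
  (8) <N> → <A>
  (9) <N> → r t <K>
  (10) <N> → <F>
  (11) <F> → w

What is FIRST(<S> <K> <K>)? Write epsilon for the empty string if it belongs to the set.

FIRST(<F>) = {w}
FIRST(<S>) = {epsilon, w}  (via <F> <K>)
FIRST(<A>) = {q, r, w}  (via <S> r <A> r)
FIRST(<N>) = {q, r, w}  (via <A>, <F>)
FIRST(<K>) = {epsilon, q, r, w}  (via <N> <S>)
FIRST(<S> <K> <K>): take FIRST of each symbol in turn, carrying on past any symbol whose FIRST contains epsilon; result {epsilon, q, r, w}.

{epsilon, q, r, w}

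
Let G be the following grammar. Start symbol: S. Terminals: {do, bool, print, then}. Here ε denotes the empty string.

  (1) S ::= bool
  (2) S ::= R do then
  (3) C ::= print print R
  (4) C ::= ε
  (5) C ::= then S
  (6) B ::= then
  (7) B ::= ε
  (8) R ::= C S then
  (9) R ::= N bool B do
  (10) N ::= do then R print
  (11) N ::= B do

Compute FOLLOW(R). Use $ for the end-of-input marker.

FIRST(C): from C::=print print R we get {print}; from C::=ε we get {ε}; from C::=then S we get {then}. So FIRST(C) = {ε, print, then}.
FIRST(B): from B::=then we get {then}; from B::=ε we get {ε}. So FIRST(B) = {ε, then}.
FIRST(N): from N::=do then R print we get {do}; from N::=B do we get {do, then}. So FIRST(N) = {do, then}.
FIRST(S): from S::=bool we get {bool}; from S::=R do then we get {bool, do, print, then}. So FIRST(S) = {bool, do, print, then}.
FIRST(R): from R::=C S then we get {bool, do, print, then}; from R::=N bool B do we get {do, then}. So FIRST(R) = {bool, do, print, then}.
FOLLOW(S) includes $ since S is the start symbol.
FOLLOW(C): in R::=C S then, C is followed by S then with FIRST {bool, do, print, then}. Thus FOLLOW(C) = {bool, do, print, then}.
FOLLOW(S): in C::=then S, the suffix after S is empty, so FOLLOW(S) ⊇ FOLLOW(C) = {bool, do, print, then}; in R::=C S then, S is followed by then with FIRST {then}. Thus FOLLOW(S) = {$, bool, do, print, then}.
FOLLOW(B): in R::=N bool B do, B is followed by do with FIRST {do}; in N::=B do, B is followed by do with FIRST {do}. Thus FOLLOW(B) = {do}.
FOLLOW(R): in S::=R do then, R is followed by do then with FIRST {do}; in C::=print print R, the suffix after R is empty, so FOLLOW(R) ⊇ FOLLOW(C) = {bool, do, print, then}; in N::=do then R print, R is followed by print with FIRST {print}. Thus FOLLOW(R) = {bool, do, print, then}.
FOLLOW(N): in R::=N bool B do, N is followed by bool B do with FIRST {bool}. Thus FOLLOW(N) = {bool}.

{bool, do, print, then}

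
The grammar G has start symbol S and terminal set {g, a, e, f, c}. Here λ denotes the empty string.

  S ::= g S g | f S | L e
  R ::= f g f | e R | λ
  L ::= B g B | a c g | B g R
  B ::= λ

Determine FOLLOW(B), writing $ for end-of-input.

{e, g}

FIRST(R) = {λ, e, f}
FIRST(B) = {λ}
FIRST(L) = {a, g}  (via B g B, B g R)
FIRST(S) = {a, f, g}  (via L e)
FOLLOW(S) includes $ since S is the start symbol.
FOLLOW(S): in S::=g S g, S is followed by g with FIRST {g}; in S::=f S, the suffix after S is empty (adds nothing new). Thus FOLLOW(S) = {$, g}.
FOLLOW(L): in S::=L e, L is followed by e with FIRST {e}. Thus FOLLOW(L) = {e}.
FOLLOW(R): in R::=e R, the suffix after R is empty (adds nothing new); in L::=B g R, the suffix after R is empty, so FOLLOW(R) ⊇ FOLLOW(L) = {e}. Thus FOLLOW(R) = {e}.
FOLLOW(B): in L::=B g B (occurrence 1), B is followed by g B with FIRST {g}; in L::=B g B (occurrence 2), the suffix after B is empty, so FOLLOW(B) ⊇ FOLLOW(L) = {e}; in L::=B g R, B is followed by g R with FIRST {g}. Thus FOLLOW(B) = {e, g}.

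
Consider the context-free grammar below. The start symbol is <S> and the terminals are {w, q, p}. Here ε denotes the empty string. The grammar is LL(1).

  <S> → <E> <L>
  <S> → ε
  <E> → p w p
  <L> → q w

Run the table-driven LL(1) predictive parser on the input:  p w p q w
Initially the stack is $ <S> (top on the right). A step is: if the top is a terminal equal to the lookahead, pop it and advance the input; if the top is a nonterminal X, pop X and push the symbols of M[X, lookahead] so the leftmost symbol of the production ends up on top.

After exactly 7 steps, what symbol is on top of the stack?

w

step 1: stack=$ <S>  input=p w p q w $  — expand <S> → <E> <L>
step 2: stack=$ <L> <E>  input=p w p q w $  — expand <E> → p w p
step 3: stack=$ <L> p w p  input=p w p q w $  — match p
step 4: stack=$ <L> p w  input=w p q w $  — match w
step 5: stack=$ <L> p  input=p q w $  — match p
step 6: stack=$ <L>  input=q w $  — expand <L> → q w
step 7: stack=$ w q  input=q w $  — match q
Stack after step 7: $ w (top = w).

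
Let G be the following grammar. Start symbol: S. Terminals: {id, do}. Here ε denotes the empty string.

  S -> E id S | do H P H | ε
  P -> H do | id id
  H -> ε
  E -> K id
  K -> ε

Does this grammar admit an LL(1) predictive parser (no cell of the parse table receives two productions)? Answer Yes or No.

Yes

FIRST(S) = {ε, do, id}
FIRST(P) = {do, id}
FIRST(H) = {ε}
FIRST(E) = {id}
FIRST(K) = {ε}
FOLLOW(S) = {$}
FOLLOW(P) = {$}
FOLLOW(H) = {$, do, id}
FOLLOW(E) = {id}
FOLLOW(K) = {id}
Each cell of M receives at most one production.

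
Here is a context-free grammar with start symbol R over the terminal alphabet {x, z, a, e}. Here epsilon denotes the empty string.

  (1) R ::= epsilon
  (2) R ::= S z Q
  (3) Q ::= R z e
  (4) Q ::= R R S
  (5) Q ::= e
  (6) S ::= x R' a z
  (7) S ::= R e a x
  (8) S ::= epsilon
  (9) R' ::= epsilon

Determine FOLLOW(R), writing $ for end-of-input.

FIRST(R') = {epsilon}
FIRST(R) = {epsilon, e, x, z}  (via S z Q)
FIRST(S) = {epsilon, e, x, z}  (via R e a x)
FIRST(Q) = {epsilon, e, x, z}  (via R z e, R R S)
FOLLOW(R) includes $ since R is the start symbol.
FOLLOW(R'): in S::=x R' a z, R' is followed by a z with FIRST {a}. Thus FOLLOW(R') = {a}.
FOLLOW(R): in Q::=R z e, R is followed by z e with FIRST {z}; in Q::=R R S (occurrence 1), R is followed by R S with FIRST {epsilon, e, x, z}; in Q::=R R S (occurrence 1), the suffix after R is nullable, so FOLLOW(R) ⊇ FOLLOW(Q) = {$, e, x, z}; in Q::=R R S (occurrence 2), R is followed by S with FIRST {epsilon, e, x, z}; in Q::=R R S (occurrence 2), the suffix after R is nullable, so FOLLOW(R) ⊇ FOLLOW(Q) = {$, e, x, z}; in S::=R e a x, R is followed by e a x with FIRST {e}. Thus FOLLOW(R) = {$, e, x, z}.
FOLLOW(Q): in R::=S z Q, the suffix after Q is empty, so FOLLOW(Q) ⊇ FOLLOW(R) = {$, e, x, z}. Thus FOLLOW(Q) = {$, e, x, z}.
FOLLOW(S): in R::=S z Q, S is followed by z Q with FIRST {z}; in Q::=R R S, the suffix after S is empty, so FOLLOW(S) ⊇ FOLLOW(Q) = {$, e, x, z}. Thus FOLLOW(S) = {$, e, x, z}.

{$, e, x, z}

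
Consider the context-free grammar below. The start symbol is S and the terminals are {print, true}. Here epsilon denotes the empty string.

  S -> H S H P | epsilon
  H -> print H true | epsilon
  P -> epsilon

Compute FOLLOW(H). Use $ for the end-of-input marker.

{$, print, true}

FIRST(H) = {epsilon, print}
FIRST(P) = {epsilon}
FIRST(S) = {epsilon, print}  (via H S H P)
FOLLOW(S) includes $ since S is the start symbol.
FOLLOW(S): in S->H S H P, S is followed by H P with FIRST {epsilon, print}; in S->H S H P, the suffix after S is nullable (adds nothing new). Thus FOLLOW(S) = {$, print}.
FOLLOW(H): in S->H S H P (occurrence 1), H is followed by S H P with FIRST {epsilon, print}; in S->H S H P (occurrence 1), the suffix after H is nullable, so FOLLOW(H) ⊇ FOLLOW(S) = {$, print}; in S->H S H P (occurrence 2), H is followed by P with FIRST {epsilon}; in S->H S H P (occurrence 2), the suffix after H is nullable, so FOLLOW(H) ⊇ FOLLOW(S) = {$, print}; in H->print H true, H is followed by true with FIRST {true}. Thus FOLLOW(H) = {$, print, true}.
FOLLOW(P): in S->H S H P, the suffix after P is empty, so FOLLOW(P) ⊇ FOLLOW(S) = {$, print}. Thus FOLLOW(P) = {$, print}.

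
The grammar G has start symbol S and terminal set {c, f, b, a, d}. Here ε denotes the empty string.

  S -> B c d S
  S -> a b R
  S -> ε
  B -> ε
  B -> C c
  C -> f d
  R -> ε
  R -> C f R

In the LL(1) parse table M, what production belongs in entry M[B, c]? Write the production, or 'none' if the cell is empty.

B -> ε

FIRST(C): from C->f d we get {f}. So FIRST(C) = {f}.
FIRST(B): from B->ε we get {ε}; from B->C c we get {f}. So FIRST(B) = {ε, f}.
FIRST(R): from R->ε we get {ε}; from R->C f R we get {f}. So FIRST(R) = {ε, f}.
FIRST(S): from S->B c d S we get {c, f}; from S->a b R we get {a}; from S->ε we get {ε}. So FIRST(S) = {ε, a, c, f}.
FOLLOW(S) includes $ since S is the start symbol.
FOLLOW(B): in S->B c d S, B is followed by c d S with FIRST {c}. Thus FOLLOW(B) = {c}.
For B -> ε: FIRST(ε) = {ε}, so it goes in M[B, t] for t ∈ {}; since ε ∈ FIRST, also for every t ∈ FOLLOW(B) = {c}.
For B -> C c: FIRST(C c) = {f}, so it goes in M[B, t] for t ∈ {f}.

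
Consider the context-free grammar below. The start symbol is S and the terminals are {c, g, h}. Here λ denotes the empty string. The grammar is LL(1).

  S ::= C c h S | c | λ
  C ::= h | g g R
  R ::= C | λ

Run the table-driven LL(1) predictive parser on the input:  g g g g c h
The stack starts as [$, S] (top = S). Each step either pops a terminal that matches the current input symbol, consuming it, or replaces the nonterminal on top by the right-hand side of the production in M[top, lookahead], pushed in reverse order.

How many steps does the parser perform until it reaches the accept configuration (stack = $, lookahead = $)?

12

      Stack          Input          Action
   1  $ S            g g g g c h $  expand S ::= C c h S
   2  $ S h c C      g g g g c h $  expand C ::= g g R
   3  $ S h c R g g  g g g g c h $  match g
   4  $ S h c R g    g g g c h $    match g
   5  $ S h c R      g g c h $      expand R ::= C
   6  $ S h c C      g g c h $      expand C ::= g g R
   7  $ S h c R g g  g g c h $      match g
   8  $ S h c R g    g c h $        match g
   9  $ S h c R      c h $          expand R ::= λ
  10  $ S h c        c h $          match c
  11  $ S h          h $            match h
  12  $ S            $              expand S ::= λ
Accept reached after 12 steps.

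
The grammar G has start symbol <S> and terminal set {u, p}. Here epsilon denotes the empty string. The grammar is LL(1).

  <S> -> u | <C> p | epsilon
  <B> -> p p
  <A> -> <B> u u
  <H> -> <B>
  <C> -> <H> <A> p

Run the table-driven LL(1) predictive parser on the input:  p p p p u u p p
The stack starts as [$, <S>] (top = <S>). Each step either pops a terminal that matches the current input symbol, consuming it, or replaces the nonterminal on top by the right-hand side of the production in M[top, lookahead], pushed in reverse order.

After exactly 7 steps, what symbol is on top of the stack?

step 1: stack=$ <S>  input=p p p p u u p p $  — expand <S> -> <C> p
step 2: stack=$ p <C>  input=p p p p u u p p $  — expand <C> -> <H> <A> p
step 3: stack=$ p p <A> <H>  input=p p p p u u p p $  — expand <H> -> <B>
step 4: stack=$ p p <A> <B>  input=p p p p u u p p $  — expand <B> -> p p
step 5: stack=$ p p <A> p p  input=p p p p u u p p $  — match p
step 6: stack=$ p p <A> p  input=p p p u u p p $  — match p
step 7: stack=$ p p <A>  input=p p u u p p $  — expand <A> -> <B> u u
Stack after step 7: $ p p u u <B> (top = <B>).

<B>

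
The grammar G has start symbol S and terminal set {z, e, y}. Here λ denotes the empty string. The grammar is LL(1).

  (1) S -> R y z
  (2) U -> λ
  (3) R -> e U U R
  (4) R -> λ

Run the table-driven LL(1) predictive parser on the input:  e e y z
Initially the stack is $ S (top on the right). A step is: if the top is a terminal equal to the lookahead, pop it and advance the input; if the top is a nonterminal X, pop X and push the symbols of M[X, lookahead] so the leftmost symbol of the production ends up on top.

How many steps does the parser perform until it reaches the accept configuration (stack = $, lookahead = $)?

step 1: stack=$ S  input=e e y z $  — expand S -> R y z
step 2: stack=$ z y R  input=e e y z $  — expand R -> e U U R
step 3: stack=$ z y R U U e  input=e e y z $  — match e
step 4: stack=$ z y R U U  input=e y z $  — expand U -> λ
step 5: stack=$ z y R U  input=e y z $  — expand U -> λ
step 6: stack=$ z y R  input=e y z $  — expand R -> e U U R
step 7: stack=$ z y R U U e  input=e y z $  — match e
step 8: stack=$ z y R U U  input=y z $  — expand U -> λ
step 9: stack=$ z y R U  input=y z $  — expand U -> λ
step 10: stack=$ z y R  input=y z $  — expand R -> λ
step 11: stack=$ z y  input=y z $  — match y
step 12: stack=$ z  input=z $  — match z
Accept reached after 12 steps.

12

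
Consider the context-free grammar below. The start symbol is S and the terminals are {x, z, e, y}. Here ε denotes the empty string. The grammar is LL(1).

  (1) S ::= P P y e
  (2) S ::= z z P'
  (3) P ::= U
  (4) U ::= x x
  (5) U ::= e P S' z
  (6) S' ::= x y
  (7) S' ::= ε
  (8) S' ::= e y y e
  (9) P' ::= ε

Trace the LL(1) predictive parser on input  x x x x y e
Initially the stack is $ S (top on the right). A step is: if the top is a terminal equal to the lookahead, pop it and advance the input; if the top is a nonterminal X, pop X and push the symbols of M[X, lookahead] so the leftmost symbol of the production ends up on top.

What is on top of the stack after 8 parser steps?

     Stack        Input          Action
  1  $ S          x x x x y e $  expand S ::= P P y e
  2  $ e y P P    x x x x y e $  expand P ::= U
  3  $ e y P U    x x x x y e $  expand U ::= x x
  4  $ e y P x x  x x x x y e $  match x
  5  $ e y P x    x x x y e $    match x
  6  $ e y P      x x y e $      expand P ::= U
  7  $ e y U      x x y e $      expand U ::= x x
  8  $ e y x x    x x y e $      match x
Stack after step 8: $ e y x (top = x).

x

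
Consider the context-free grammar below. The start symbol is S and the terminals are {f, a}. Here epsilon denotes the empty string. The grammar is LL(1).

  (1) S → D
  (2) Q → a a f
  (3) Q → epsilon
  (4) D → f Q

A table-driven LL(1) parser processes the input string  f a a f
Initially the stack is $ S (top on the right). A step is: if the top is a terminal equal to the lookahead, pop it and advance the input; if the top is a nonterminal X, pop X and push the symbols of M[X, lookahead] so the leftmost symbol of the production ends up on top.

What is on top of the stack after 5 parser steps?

step 1: stack=$ S  input=f a a f $  — expand S → D
step 2: stack=$ D  input=f a a f $  — expand D → f Q
step 3: stack=$ Q f  input=f a a f $  — match f
step 4: stack=$ Q  input=a a f $  — expand Q → a a f
step 5: stack=$ f a a  input=a a f $  — match a
Stack after step 5: $ f a (top = a).

a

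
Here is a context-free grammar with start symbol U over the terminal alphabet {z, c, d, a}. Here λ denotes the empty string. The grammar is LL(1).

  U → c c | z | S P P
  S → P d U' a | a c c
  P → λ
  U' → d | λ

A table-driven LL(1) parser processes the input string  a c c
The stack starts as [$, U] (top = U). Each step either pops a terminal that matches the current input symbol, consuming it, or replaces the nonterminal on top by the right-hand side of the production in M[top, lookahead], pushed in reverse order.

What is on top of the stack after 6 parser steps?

P

     Stack        Input    Action
  1  $ U          a c c $  expand U → S P P
  2  $ P P S      a c c $  expand S → a c c
  3  $ P P c c a  a c c $  match a
  4  $ P P c c    c c $    match c
  5  $ P P c      c $      match c
  6  $ P P        $        expand P → λ
Stack after step 6: $ P (top = P).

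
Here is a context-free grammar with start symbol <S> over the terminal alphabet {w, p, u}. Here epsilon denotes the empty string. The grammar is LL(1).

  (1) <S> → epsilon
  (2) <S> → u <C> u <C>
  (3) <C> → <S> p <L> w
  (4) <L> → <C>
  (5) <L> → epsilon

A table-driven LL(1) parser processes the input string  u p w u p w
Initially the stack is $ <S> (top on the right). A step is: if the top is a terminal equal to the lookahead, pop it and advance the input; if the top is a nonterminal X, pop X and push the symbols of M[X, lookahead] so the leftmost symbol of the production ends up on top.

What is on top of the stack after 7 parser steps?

u

     Stack                Input          Action
  1  $ <S>                u p w u p w $  expand <S> → u <C> u <C>
  2  $ <C> u <C> u        u p w u p w $  match u
  3  $ <C> u <C>          p w u p w $    expand <C> → <S> p <L> w
  4  $ <C> u w <L> p <S>  p w u p w $    expand <S> → epsilon
  5  $ <C> u w <L> p      p w u p w $    match p
  6  $ <C> u w <L>        w u p w $      expand <L> → epsilon
  7  $ <C> u w            w u p w $      match w
Stack after step 7: $ <C> u (top = u).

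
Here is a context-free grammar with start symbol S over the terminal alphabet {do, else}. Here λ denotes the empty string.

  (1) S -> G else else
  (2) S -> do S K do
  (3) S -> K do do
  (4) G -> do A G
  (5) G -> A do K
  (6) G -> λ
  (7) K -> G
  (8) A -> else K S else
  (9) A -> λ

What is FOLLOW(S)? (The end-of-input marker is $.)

FIRST(A) = {λ, else}
FIRST(G) = {λ, do, else}  (via A do K)
FIRST(K) = {λ, do, else}  (via G)
FIRST(S) = {do, else}  (via G else else, K do do)
FOLLOW(S) includes $ since S is the start symbol.
FOLLOW(S): in S->do S K do, S is followed by K do with FIRST {do, else}; in A->else K S else, S is followed by else with FIRST {else}. Thus FOLLOW(S) = {$, do, else}.
FOLLOW(G): in S->G else else, G is followed by else else with FIRST {else}; in G->do A G, the suffix after G is empty (adds nothing new); in K->G, the suffix after G is empty, so FOLLOW(G) ⊇ FOLLOW(K) = {do, else}. Thus FOLLOW(G) = {do, else}.
FOLLOW(K): in S->do S K do, K is followed by do with FIRST {do}; in S->K do do, K is followed by do do with FIRST {do}; in G->A do K, the suffix after K is empty, so FOLLOW(K) ⊇ FOLLOW(G) = {do, else}; in A->else K S else, K is followed by S else with FIRST {do, else}. Thus FOLLOW(K) = {do, else}.
FOLLOW(A): in G->do A G, A is followed by G with FIRST {λ, do, else}; in G->do A G, the suffix after A is nullable, so FOLLOW(A) ⊇ FOLLOW(G) = {do, else}; in G->A do K, A is followed by do K with FIRST {do}. Thus FOLLOW(A) = {do, else}.

{$, do, else}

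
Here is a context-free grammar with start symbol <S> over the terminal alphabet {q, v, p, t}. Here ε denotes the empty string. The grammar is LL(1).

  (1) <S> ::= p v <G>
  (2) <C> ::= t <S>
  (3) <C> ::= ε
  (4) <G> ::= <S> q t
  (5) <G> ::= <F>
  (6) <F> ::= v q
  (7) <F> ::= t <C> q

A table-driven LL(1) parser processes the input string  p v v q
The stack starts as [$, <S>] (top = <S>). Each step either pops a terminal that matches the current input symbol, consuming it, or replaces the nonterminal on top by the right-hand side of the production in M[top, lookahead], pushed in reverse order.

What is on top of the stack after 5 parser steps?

v

step 1: stack=$ <S>  input=p v v q $  — expand <S> ::= p v <G>
step 2: stack=$ <G> v p  input=p v v q $  — match p
step 3: stack=$ <G> v  input=v v q $  — match v
step 4: stack=$ <G>  input=v q $  — expand <G> ::= <F>
step 5: stack=$ <F>  input=v q $  — expand <F> ::= v q
Stack after step 5: $ q v (top = v).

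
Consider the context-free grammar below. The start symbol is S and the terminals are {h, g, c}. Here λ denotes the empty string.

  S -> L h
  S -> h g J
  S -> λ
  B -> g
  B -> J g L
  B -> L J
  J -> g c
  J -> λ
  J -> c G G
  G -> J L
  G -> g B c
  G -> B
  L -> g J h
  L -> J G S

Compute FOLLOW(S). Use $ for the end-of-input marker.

FIRST(J): from J->g c we get {g}; from J->λ we get {λ}; from J->c G G we get {c}. So FIRST(J) = {λ, c, g}.
FIRST(S): from S->L h we get {c, g}; from S->h g J we get {h}; from S->λ we get {λ}. So FIRST(S) = {λ, c, g, h}.
FIRST(B): from B->g we get {g}; from B->J g L we get {c, g}; from B->L J we get {c, g}. So FIRST(B) = {c, g}.
FIRST(G): from G->J L we get {c, g}; from G->g B c we get {g}; from G->B we get {c, g}. So FIRST(G) = {c, g}.
FIRST(L): from L->g J h we get {g}; from L->J G S we get {c, g}. So FIRST(L) = {c, g}.
FOLLOW(S) includes $ since S is the start symbol.
FOLLOW(S): in L->J G S, the suffix after S is empty, so FOLLOW(S) ⊇ FOLLOW(L) = {$, c, g, h}. Thus FOLLOW(S) = {$, c, g, h}.
FOLLOW(B): in G->g B c, B is followed by c with FIRST {c}; in G->B, the suffix after B is empty, so FOLLOW(B) ⊇ FOLLOW(G) = {$, c, g, h}. Thus FOLLOW(B) = {$, c, g, h}.
FOLLOW(J): in S->h g J, the suffix after J is empty, so FOLLOW(J) ⊇ FOLLOW(S) = {$, c, g, h}; in B->J g L, J is followed by g L with FIRST {g}; in B->L J, the suffix after J is empty, so FOLLOW(J) ⊇ FOLLOW(B) = {$, c, g, h}; in G->J L, J is followed by L with FIRST {c, g}; in L->g J h, J is followed by h with FIRST {h}; in L->J G S, J is followed by G S with FIRST {c, g}. Thus FOLLOW(J) = {$, c, g, h}.
FOLLOW(G): in J->c G G (occurrence 1), G is followed by G with FIRST {c, g}; in J->c G G (occurrence 2), the suffix after G is empty, so FOLLOW(G) ⊇ FOLLOW(J) = {$, c, g, h}; in L->J G S, G is followed by S with FIRST {λ, c, g, h}; in L->J G S, the suffix after G is nullable, so FOLLOW(G) ⊇ FOLLOW(L) = {$, c, g, h}. Thus FOLLOW(G) = {$, c, g, h}.
FOLLOW(L): in S->L h, L is followed by h with FIRST {h}; in B->J g L, the suffix after L is empty, so FOLLOW(L) ⊇ FOLLOW(B) = {$, c, g, h}; in B->L J, L is followed by J with FIRST {λ, c, g}; in B->L J, the suffix after L is nullable, so FOLLOW(L) ⊇ FOLLOW(B) = {$, c, g, h}; in G->J L, the suffix after L is empty, so FOLLOW(L) ⊇ FOLLOW(G) = {$, c, g, h}. Thus FOLLOW(L) = {$, c, g, h}.

{$, c, g, h}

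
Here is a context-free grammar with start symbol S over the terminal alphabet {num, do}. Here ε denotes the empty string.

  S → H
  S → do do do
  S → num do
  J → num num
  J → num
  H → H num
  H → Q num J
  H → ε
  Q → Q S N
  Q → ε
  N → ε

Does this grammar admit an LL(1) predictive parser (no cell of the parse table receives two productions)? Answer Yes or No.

No

FIRST(S) = {ε, do, num}
FIRST(J) = {num}
FIRST(H) = {ε, do, num}
FIRST(Q) = {ε, do, num}
FIRST(N) = {ε}
FOLLOW(S) = {$, do, num}
FOLLOW(J) = {$, do, num}
FOLLOW(H) = {$, do, num}
FOLLOW(Q) = {do, num}
FOLLOW(N) = {do, num}
Cell M[H, do] receives both H → H num and H → Q num J and H → ε — the grammar is not LL(1).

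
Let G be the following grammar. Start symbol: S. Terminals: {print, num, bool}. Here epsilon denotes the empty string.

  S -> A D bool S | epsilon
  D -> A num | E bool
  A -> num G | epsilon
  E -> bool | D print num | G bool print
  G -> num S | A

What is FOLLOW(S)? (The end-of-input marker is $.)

FIRST(A): from A->num G we get {num}; from A->epsilon we get {epsilon}. So FIRST(A) = {epsilon, num}.
FIRST(G): from G->num S we get {num}; from G->A we get {epsilon, num}. So FIRST(G) = {epsilon, num}.
FIRST(S): from S->A D bool S we get {bool, num}; from S->epsilon we get {epsilon}. So FIRST(S) = {epsilon, bool, num}.
FIRST(D): from D->A num we get {num}; from D->E bool we get {bool, num}. So FIRST(D) = {bool, num}.
FIRST(E): from E->bool we get {bool}; from E->D print num we get {bool, num}; from E->G bool print we get {bool, num}. So FIRST(E) = {bool, num}.
FOLLOW(S) includes $ since S is the start symbol.
FOLLOW(D): in S->A D bool S, D is followed by bool S with FIRST {bool}; in E->D print num, D is followed by print num with FIRST {print}. Thus FOLLOW(D) = {bool, print}.
FOLLOW(E): in D->E bool, E is followed by bool with FIRST {bool}. Thus FOLLOW(E) = {bool}.
FOLLOW(S): in S->A D bool S, the suffix after S is empty (adds nothing new); in G->num S, the suffix after S is empty, so FOLLOW(S) ⊇ FOLLOW(G) = {bool, num}. Thus FOLLOW(S) = {$, bool, num}.
FOLLOW(A): in S->A D bool S, A is followed by D bool S with FIRST {bool, num}; in D->A num, A is followed by num with FIRST {num}; in G->A, the suffix after A is empty, so FOLLOW(A) ⊇ FOLLOW(G) = {bool, num}. Thus FOLLOW(A) = {bool, num}.
FOLLOW(G): in A->num G, the suffix after G is empty, so FOLLOW(G) ⊇ FOLLOW(A) = {bool, num}; in E->G bool print, G is followed by bool print with FIRST {bool}. Thus FOLLOW(G) = {bool, num}.

{$, bool, num}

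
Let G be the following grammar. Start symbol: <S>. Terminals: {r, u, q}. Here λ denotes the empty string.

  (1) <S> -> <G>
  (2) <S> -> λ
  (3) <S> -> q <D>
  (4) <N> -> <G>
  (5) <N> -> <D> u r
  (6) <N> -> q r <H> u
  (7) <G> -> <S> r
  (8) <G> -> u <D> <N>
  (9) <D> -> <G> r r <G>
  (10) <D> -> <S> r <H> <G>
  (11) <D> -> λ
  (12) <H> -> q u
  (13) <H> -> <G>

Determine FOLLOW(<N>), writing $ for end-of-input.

FIRST(<S>) = {λ, q, r, u}  (via <G>)
FIRST(<G>) = {q, r, u}  (via <S> r)
FIRST(<D>) = {λ, q, r, u}  (via <G> r r <G>, <S> r <H> <G>)
FIRST(<H>) = {q, r, u}  (via <G>)
FIRST(<N>) = {q, r, u}  (via <G>, <D> u r)
FOLLOW(<S>) includes $ since <S> is the start symbol.
FOLLOW(<S>): in <G>-><S> r, <S> is followed by r with FIRST {r}; in <D>-><S> r <H> <G>, <S> is followed by r <H> <G> with FIRST {r}. Thus FOLLOW(<S>) = {$, r}.
FOLLOW(<D>): in <S>->q <D>, the suffix after <D> is empty, so FOLLOW(<D>) ⊇ FOLLOW(<S>) = {$, r}; in <N>-><D> u r, <D> is followed by u r with FIRST {u}; in <G>->u <D> <N>, <D> is followed by <N> with FIRST {q, r, u}. Thus FOLLOW(<D>) = {$, q, r, u}.
FOLLOW(<H>): in <N>->q r <H> u, <H> is followed by u with FIRST {u}; in <D>-><S> r <H> <G>, <H> is followed by <G> with FIRST {q, r, u}. Thus FOLLOW(<H>) = {q, r, u}.
FOLLOW(<N>): in <G>->u <D> <N>, the suffix after <N> is empty, so FOLLOW(<N>) ⊇ FOLLOW(<G>) = {$, q, r, u}. Thus FOLLOW(<N>) = {$, q, r, u}.
FOLLOW(<G>): in <S>-><G>, the suffix after <G> is empty, so FOLLOW(<G>) ⊇ FOLLOW(<S>) = {$, r}; in <N>-><G>, the suffix after <G> is empty, so FOLLOW(<G>) ⊇ FOLLOW(<N>) = {$, q, r, u}; in <D>-><G> r r <G> (occurrence 1), <G> is followed by r r <G> with FIRST {r}; in <D>-><G> r r <G> (occurrence 2), the suffix after <G> is empty, so FOLLOW(<G>) ⊇ FOLLOW(<D>) = {$, q, r, u}; in <D>-><S> r <H> <G>, the suffix after <G> is empty, so FOLLOW(<G>) ⊇ FOLLOW(<D>) = {$, q, r, u}; in <H>-><G>, the suffix after <G> is empty, so FOLLOW(<G>) ⊇ FOLLOW(<H>) = {q, r, u}. Thus FOLLOW(<G>) = {$, q, r, u}.

{$, q, r, u}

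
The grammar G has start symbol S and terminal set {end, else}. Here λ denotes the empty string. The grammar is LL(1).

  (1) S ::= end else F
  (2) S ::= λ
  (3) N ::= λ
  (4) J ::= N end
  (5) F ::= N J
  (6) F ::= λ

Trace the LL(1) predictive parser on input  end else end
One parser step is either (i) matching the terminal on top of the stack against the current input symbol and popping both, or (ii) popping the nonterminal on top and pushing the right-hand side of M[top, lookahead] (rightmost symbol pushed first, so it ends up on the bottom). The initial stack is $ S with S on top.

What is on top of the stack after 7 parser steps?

end

     Stack         Input           Action
  1  $ S           end else end $  expand S ::= end else F
  2  $ F else end  end else end $  match end
  3  $ F else      else end $      match else
  4  $ F           end $           expand F ::= N J
  5  $ J N         end $           expand N ::= λ
  6  $ J           end $           expand J ::= N end
  7  $ end N       end $           expand N ::= λ
Stack after step 7: $ end (top = end).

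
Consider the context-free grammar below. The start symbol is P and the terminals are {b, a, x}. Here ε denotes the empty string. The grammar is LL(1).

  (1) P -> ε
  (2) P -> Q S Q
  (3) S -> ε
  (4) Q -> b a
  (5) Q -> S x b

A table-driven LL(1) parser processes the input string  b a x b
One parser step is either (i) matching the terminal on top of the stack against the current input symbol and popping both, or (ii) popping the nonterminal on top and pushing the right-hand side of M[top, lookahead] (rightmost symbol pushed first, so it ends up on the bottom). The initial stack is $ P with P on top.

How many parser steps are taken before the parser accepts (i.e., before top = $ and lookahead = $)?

9

     Stack      Input      Action
  1  $ P        b a x b $  expand P -> Q S Q
  2  $ Q S Q    b a x b $  expand Q -> b a
  3  $ Q S a b  b a x b $  match b
  4  $ Q S a    a x b $    match a
  5  $ Q S      x b $      expand S -> ε
  6  $ Q        x b $      expand Q -> S x b
  7  $ b x S    x b $      expand S -> ε
  8  $ b x      x b $      match x
  9  $ b        b $        match b
Accept reached after 9 steps.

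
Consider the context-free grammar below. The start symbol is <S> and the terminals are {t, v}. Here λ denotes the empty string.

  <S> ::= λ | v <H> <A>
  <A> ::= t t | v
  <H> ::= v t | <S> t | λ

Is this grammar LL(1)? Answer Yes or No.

No

FIRST(<S>) = {λ, v}
FIRST(<A>) = {t, v}
FIRST(<H>) = {λ, t, v}
FOLLOW(<S>) = {$, t}
FOLLOW(<A>) = {$, t}
FOLLOW(<H>) = {t, v}
Cell M[<H>, t] receives both <H> ::= <S> t and <H> ::= λ — the grammar is not LL(1).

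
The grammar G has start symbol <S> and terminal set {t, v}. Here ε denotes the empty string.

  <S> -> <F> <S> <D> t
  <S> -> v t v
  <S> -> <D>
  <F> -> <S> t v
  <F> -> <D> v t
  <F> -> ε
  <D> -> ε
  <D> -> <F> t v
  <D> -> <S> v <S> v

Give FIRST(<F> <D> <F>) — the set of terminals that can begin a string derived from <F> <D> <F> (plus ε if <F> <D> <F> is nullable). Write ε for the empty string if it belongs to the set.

FIRST(<S>): from <S>-><F> <S> <D> t we get {t, v}; from <S>->v t v we get {v}; from <S>-><D> we get {ε, t, v}. So FIRST(<S>) = {ε, t, v}.
FIRST(<F>): from <F>-><S> t v we get {t, v}; from <F>-><D> v t we get {t, v}; from <F>->ε we get {ε}. So FIRST(<F>) = {ε, t, v}.
FIRST(<D>): from <D>->ε we get {ε}; from <D>-><F> t v we get {t, v}; from <D>-><S> v <S> v we get {t, v}. So FIRST(<D>) = {ε, t, v}.
FIRST(<F> <D> <F>): take FIRST of each symbol in turn, carrying on past any symbol whose FIRST contains ε; result {ε, t, v}.

{ε, t, v}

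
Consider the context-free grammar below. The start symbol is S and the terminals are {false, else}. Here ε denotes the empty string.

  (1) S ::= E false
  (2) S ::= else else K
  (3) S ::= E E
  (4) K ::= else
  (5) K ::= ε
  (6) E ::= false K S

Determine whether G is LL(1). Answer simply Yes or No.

FIRST(S) = {else, false}
FIRST(K) = {ε, else}
FIRST(E) = {false}
FOLLOW(S) = {$, false}
FOLLOW(K) = {$, else, false}
FOLLOW(E) = {$, false}
Cell M[K, else] receives both K ::= else and K ::= ε — the grammar is not LL(1).

No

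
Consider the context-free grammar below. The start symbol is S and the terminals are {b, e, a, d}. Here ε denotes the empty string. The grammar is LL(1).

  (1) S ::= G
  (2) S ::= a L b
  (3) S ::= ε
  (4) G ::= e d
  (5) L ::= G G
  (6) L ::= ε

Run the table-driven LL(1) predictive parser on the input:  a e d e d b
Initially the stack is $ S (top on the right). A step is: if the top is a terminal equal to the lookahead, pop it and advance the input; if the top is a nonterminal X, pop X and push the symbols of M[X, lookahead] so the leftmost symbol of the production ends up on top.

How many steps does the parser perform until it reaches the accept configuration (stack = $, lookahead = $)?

10

      Stack      Input          Action
   1  $ S        a e d e d b $  expand S ::= a L b
   2  $ b L a    a e d e d b $  match a
   3  $ b L      e d e d b $    expand L ::= G G
   4  $ b G G    e d e d b $    expand G ::= e d
   5  $ b G d e  e d e d b $    match e
   6  $ b G d    d e d b $      match d
   7  $ b G      e d b $        expand G ::= e d
   8  $ b d e    e d b $        match e
   9  $ b d      d b $          match d
  10  $ b        b $            match b
Accept reached after 10 steps.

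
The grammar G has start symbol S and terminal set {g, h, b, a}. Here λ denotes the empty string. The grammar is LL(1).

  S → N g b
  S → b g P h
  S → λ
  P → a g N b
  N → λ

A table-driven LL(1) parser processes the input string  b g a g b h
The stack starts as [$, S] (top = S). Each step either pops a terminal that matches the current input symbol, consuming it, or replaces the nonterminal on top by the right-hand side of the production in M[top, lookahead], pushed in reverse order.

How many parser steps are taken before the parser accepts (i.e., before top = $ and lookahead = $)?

step 1: stack=$ S  input=b g a g b h $  — expand S → b g P h
step 2: stack=$ h P g b  input=b g a g b h $  — match b
step 3: stack=$ h P g  input=g a g b h $  — match g
step 4: stack=$ h P  input=a g b h $  — expand P → a g N b
step 5: stack=$ h b N g a  input=a g b h $  — match a
step 6: stack=$ h b N g  input=g b h $  — match g
step 7: stack=$ h b N  input=b h $  — expand N → λ
step 8: stack=$ h b  input=b h $  — match b
step 9: stack=$ h  input=h $  — match h
Accept reached after 9 steps.

9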